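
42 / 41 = 1.02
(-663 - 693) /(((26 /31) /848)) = -17823264 /13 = -1371020.31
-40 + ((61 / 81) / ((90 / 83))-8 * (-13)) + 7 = 522653 / 7290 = 71.69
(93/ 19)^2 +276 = 108285/ 361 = 299.96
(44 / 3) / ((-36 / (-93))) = 341 / 9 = 37.89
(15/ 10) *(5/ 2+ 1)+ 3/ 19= 411/ 76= 5.41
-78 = -78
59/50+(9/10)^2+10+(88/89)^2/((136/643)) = 223696143/13465700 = 16.61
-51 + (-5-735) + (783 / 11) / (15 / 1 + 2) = -147134 / 187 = -786.81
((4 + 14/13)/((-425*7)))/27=-22/348075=-0.00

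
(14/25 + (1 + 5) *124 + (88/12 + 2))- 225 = 39667/75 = 528.89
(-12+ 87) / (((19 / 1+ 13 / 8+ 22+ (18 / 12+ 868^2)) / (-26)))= -3120 / 1205549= -0.00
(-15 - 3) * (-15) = 270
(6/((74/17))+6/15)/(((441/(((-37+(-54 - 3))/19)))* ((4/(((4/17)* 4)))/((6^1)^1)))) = -35344/1254855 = -0.03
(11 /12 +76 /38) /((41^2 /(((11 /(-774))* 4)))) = -385 /3903282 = -0.00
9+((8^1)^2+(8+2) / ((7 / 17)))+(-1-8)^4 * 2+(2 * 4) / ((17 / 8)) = 1573543 / 119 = 13223.05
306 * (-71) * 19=-412794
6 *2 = 12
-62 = -62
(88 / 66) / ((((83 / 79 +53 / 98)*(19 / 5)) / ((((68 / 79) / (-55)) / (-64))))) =833 / 15450534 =0.00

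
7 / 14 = 1 / 2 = 0.50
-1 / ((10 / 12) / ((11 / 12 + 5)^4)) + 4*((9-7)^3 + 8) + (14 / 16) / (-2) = -24313321 / 17280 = -1407.02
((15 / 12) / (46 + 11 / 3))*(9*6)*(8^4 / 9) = 92160 / 149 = 618.52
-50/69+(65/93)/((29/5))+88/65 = 3022853/4032015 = 0.75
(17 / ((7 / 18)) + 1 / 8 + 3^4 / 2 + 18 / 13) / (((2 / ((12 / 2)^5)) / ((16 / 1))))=485276832 / 91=5332712.44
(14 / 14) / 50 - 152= -7599 / 50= -151.98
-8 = -8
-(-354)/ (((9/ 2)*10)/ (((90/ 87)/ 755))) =236/ 21895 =0.01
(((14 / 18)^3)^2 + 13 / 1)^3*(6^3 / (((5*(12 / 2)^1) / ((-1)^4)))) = 1387571154282151259872 / 83385908498332845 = 16640.36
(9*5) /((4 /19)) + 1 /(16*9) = 30781 /144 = 213.76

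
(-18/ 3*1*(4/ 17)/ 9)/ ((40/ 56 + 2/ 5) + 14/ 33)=-3080/ 30209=-0.10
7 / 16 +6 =103 / 16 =6.44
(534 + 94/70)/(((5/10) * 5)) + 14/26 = 488387/2275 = 214.68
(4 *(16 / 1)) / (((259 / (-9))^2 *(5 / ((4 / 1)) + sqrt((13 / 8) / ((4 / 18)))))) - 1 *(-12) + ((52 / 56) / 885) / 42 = 15552 *sqrt(13) / 1542863 + 28049657093 / 2340743580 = 12.02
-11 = -11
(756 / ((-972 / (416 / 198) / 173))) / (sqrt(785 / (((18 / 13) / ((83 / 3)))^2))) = -0.50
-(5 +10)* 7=-105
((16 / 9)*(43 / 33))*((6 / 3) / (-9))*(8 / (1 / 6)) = -22016 / 891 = -24.71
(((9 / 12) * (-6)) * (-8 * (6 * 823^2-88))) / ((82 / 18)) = 1316699064 / 41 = 32114611.32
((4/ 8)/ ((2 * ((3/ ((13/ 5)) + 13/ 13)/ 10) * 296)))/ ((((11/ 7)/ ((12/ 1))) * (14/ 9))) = 1755/ 91168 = 0.02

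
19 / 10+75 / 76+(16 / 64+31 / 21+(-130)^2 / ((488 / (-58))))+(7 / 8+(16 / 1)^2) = -1700924711 / 973560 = -1747.12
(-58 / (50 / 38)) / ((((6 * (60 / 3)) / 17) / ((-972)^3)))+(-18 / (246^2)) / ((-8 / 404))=4819985965917457 / 840500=5734665039.76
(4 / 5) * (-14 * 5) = -56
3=3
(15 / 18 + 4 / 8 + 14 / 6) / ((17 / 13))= 143 / 51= 2.80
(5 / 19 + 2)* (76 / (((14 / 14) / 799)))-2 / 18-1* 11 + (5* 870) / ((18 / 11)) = 1260677 / 9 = 140075.22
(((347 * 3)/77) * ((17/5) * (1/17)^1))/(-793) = -1041/305305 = -0.00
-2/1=-2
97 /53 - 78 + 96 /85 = -75.04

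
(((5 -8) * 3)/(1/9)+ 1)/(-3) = 80/3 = 26.67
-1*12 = -12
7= 7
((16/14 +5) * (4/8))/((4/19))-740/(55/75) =-612613/616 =-994.50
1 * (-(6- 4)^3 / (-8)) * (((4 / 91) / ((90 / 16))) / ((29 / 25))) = 160 / 23751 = 0.01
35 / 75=7 / 15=0.47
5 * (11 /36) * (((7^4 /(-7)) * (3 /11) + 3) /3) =-415 /9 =-46.11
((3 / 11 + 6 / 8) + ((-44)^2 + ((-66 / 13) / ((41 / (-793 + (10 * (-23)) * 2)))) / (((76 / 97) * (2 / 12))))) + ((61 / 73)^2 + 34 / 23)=170799137870165 / 54614384396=3127.37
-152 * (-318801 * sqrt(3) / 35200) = 6057219 * sqrt(3) / 4400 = 2384.41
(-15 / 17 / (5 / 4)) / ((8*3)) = -1 / 34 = -0.03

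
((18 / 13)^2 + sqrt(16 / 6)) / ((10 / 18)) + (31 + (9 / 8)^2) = 6*sqrt(6) / 5 + 1931549 / 54080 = 38.66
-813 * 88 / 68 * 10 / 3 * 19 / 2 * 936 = -530141040 / 17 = -31184767.06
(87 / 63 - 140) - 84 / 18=-1003 / 7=-143.29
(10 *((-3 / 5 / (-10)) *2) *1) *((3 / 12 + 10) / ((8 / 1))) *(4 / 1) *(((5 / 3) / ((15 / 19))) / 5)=779 / 300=2.60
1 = 1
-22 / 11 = -2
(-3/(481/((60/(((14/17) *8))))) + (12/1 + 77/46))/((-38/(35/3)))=-21090455/5044728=-4.18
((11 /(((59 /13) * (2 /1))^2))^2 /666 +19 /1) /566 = 2453332833385 /73083390929856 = 0.03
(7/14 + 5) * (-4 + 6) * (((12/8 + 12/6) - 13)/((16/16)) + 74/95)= -18227/190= -95.93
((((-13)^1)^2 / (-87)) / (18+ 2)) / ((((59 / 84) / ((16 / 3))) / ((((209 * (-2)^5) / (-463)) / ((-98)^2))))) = -4521088 / 4075832985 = -0.00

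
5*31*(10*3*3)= 13950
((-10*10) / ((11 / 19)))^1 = -1900 / 11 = -172.73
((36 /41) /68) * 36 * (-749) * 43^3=-19294440732 /697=-27682124.44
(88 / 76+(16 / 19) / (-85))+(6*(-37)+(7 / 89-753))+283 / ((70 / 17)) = -1821212579 / 2012290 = -905.04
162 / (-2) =-81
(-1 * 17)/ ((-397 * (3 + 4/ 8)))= 0.01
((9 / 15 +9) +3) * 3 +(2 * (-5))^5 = -499811 / 5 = -99962.20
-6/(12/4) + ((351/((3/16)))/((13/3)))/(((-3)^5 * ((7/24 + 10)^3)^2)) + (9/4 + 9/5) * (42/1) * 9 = 3471848772205606441/2270814818237290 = 1528.90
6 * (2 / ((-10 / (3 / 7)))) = -18 / 35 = -0.51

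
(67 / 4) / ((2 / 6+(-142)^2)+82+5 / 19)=3819 / 4616224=0.00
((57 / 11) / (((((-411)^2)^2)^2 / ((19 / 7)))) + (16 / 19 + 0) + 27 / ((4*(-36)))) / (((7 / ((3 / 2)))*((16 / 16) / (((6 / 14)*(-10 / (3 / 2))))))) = -20793477472084261384747325 / 51882686838218954368345464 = -0.40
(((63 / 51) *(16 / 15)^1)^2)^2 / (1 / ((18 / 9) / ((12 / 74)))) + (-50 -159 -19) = -29883205868 / 156601875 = -190.82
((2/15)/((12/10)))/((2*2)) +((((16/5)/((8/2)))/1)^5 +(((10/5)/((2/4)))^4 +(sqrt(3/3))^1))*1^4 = 28952489/112500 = 257.36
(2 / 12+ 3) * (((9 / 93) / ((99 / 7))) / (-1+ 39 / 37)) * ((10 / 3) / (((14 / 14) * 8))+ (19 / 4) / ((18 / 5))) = 615125 / 883872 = 0.70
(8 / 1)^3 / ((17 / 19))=9728 / 17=572.24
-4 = -4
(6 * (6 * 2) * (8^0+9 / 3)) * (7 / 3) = 672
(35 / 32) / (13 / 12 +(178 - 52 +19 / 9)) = 0.01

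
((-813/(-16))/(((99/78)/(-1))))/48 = -3523/4224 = -0.83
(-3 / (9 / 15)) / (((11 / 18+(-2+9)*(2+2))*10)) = -9 / 515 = -0.02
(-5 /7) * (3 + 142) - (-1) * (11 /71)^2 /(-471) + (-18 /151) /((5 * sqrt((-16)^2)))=-10397262566473 /100385869080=-103.57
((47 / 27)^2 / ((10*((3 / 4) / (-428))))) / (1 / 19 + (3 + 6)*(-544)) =35927176 / 1017206505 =0.04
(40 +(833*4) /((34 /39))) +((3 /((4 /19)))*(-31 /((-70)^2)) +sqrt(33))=sqrt(33) +75693433 /19600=3867.65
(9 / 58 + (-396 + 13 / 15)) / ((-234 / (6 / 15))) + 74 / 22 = 22611091 / 5598450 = 4.04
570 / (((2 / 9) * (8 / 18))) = 23085 / 4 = 5771.25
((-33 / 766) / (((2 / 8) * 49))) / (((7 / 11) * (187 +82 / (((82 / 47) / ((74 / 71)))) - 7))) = -2343 / 97081691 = -0.00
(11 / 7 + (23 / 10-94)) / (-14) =6309 / 980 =6.44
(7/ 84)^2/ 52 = 0.00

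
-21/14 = -3/2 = -1.50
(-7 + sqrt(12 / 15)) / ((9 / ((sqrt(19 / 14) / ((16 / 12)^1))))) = -sqrt(266) / 24 + sqrt(1330) / 420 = -0.59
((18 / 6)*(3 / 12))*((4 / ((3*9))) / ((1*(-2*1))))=-1 / 18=-0.06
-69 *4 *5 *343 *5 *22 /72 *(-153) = 110643225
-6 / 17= -0.35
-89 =-89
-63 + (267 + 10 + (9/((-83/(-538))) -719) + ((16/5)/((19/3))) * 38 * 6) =-331.46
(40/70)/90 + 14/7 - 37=-11023/315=-34.99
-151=-151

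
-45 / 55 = -9 / 11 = -0.82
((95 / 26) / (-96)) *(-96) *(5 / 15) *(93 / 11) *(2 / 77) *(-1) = -2945 / 11011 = -0.27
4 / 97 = 0.04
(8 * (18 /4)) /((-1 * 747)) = -4 /83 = -0.05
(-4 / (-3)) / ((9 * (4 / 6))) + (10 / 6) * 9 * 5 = 677 / 9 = 75.22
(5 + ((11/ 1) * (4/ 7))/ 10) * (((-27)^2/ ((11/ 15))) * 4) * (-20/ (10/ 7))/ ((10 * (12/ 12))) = -1723356/ 55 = -31333.75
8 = 8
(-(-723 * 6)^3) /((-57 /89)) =-2421795093336 /19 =-127462899649.26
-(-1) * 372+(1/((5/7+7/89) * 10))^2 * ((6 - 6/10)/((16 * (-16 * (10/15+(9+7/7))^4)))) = 12184472178068537877/32753957470208000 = 372.00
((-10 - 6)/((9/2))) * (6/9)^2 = -128/81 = -1.58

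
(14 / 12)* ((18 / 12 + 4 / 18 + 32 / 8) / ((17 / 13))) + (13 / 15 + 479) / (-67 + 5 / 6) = -7825651 / 3644460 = -2.15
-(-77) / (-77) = -1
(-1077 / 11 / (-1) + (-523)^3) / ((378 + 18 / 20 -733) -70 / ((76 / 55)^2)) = 366095.44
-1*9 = -9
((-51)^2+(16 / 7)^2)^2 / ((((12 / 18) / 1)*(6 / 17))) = 28867725.89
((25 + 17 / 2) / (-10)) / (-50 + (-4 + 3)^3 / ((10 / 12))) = 67 / 1024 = 0.07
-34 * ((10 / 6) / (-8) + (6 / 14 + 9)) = -26333 / 84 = -313.49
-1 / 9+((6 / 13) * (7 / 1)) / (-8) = -241 / 468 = -0.51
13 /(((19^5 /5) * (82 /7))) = 455 /203040118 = 0.00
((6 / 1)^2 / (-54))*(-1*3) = 2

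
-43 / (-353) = 43 / 353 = 0.12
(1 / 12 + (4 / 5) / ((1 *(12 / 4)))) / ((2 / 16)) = 14 / 5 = 2.80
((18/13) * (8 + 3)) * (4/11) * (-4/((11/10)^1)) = -2880/143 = -20.14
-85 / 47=-1.81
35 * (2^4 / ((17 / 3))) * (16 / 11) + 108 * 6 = 148056 / 187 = 791.74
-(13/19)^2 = -169/361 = -0.47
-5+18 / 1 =13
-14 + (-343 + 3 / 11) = -356.73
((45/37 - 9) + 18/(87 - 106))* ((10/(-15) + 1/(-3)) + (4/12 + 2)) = -8184/703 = -11.64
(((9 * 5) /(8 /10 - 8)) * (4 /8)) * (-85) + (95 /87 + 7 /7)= 186331 /696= 267.72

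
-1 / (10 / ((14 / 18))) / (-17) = 7 / 1530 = 0.00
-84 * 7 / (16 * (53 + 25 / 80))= -588 / 853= -0.69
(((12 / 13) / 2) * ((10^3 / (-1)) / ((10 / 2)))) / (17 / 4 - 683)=320 / 2353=0.14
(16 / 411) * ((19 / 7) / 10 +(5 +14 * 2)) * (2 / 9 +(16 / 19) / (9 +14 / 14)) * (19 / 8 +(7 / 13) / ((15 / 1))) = 0.96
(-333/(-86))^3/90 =4102893/6360560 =0.65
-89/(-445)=1/5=0.20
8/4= 2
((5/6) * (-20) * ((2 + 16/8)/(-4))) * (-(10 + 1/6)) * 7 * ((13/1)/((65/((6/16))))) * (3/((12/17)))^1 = -36295/96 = -378.07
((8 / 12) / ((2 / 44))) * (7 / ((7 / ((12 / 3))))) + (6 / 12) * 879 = 498.17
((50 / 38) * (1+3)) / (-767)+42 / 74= 0.56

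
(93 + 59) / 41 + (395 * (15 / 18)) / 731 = 747647 / 179826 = 4.16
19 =19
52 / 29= 1.79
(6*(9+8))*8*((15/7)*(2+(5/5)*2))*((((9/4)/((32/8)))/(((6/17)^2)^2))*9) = 63893565/28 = 2281913.04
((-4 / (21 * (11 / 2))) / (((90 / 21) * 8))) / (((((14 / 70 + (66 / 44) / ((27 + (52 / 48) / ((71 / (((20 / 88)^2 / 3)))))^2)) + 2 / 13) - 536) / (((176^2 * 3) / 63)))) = 20421818357735107456 / 7341754960486120989717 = 0.00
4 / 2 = 2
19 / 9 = 2.11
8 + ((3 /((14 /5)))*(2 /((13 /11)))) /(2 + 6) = 5989 /728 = 8.23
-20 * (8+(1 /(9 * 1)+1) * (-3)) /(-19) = 4.91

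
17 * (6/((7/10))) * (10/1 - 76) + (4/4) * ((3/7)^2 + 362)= -9254.96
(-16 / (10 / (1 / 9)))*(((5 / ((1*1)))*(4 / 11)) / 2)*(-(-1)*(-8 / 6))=0.22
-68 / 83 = -0.82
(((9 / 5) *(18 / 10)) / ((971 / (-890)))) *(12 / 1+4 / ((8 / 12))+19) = -533466 / 4855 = -109.88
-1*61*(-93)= 5673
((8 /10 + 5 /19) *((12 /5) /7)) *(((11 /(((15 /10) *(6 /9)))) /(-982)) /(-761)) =6666 /1242389575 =0.00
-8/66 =-4/33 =-0.12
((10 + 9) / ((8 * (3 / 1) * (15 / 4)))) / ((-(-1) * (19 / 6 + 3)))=19 / 555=0.03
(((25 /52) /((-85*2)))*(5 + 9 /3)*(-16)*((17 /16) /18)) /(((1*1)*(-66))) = -5 /15444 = -0.00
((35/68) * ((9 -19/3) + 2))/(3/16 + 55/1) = 1960/45033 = 0.04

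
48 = 48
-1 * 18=-18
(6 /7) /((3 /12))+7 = 73 /7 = 10.43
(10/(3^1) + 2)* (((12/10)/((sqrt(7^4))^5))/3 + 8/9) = 180784159648/38134158615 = 4.74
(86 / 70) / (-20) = -43 / 700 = -0.06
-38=-38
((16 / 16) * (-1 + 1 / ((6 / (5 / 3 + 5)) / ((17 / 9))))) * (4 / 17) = 356 / 1377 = 0.26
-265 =-265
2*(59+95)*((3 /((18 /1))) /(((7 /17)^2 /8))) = 50864 /21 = 2422.10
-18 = -18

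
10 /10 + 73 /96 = 169 /96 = 1.76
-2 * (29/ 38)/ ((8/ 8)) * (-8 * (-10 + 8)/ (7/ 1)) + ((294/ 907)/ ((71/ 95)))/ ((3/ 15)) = -11306758/ 8564801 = -1.32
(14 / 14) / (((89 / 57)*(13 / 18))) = 1026 / 1157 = 0.89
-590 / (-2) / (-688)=-295 / 688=-0.43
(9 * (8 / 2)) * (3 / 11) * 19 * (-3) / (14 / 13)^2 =-260091 / 539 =-482.54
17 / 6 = 2.83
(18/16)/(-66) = -0.02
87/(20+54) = 87/74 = 1.18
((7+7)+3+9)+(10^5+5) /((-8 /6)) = -299911 /4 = -74977.75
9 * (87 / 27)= 29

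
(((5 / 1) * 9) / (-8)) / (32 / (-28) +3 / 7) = 63 / 8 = 7.88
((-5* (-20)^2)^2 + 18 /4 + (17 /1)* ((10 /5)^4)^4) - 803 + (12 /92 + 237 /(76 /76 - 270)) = 63272131961 /12374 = 5113312.75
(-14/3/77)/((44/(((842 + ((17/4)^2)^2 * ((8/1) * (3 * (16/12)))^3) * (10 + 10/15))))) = -171064480/1089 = -157084.00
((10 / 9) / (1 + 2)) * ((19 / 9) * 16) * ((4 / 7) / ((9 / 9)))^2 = 48640 / 11907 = 4.08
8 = 8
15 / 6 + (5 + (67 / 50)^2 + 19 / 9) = 256651 / 22500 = 11.41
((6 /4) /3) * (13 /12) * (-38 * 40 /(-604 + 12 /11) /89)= 13585 /885372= 0.02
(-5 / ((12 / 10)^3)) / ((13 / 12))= -625 / 234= -2.67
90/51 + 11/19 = 757/323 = 2.34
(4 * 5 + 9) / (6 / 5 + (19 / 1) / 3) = 435 / 113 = 3.85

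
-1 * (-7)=7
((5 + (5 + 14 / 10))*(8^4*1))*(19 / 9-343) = -238764032 / 15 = -15917602.13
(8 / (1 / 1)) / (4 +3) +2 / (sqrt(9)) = 38 / 21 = 1.81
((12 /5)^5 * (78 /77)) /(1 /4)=77635584 /240625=322.64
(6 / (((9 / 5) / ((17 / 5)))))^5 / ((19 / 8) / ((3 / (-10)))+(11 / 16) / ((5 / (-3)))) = -3634833920 / 161919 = -22448.47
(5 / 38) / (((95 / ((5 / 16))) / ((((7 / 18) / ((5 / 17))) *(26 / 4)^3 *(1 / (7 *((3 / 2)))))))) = 37349 / 2495232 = 0.01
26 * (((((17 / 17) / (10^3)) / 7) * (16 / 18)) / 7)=26 / 55125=0.00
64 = 64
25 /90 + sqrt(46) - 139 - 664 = -14449 /18 + sqrt(46) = -795.94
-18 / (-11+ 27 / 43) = 387 / 223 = 1.74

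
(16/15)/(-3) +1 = 29/45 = 0.64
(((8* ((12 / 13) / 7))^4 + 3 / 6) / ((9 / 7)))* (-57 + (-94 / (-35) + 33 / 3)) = -180740758934 / 3085873245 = -58.57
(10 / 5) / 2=1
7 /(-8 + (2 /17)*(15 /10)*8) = -17 /16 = -1.06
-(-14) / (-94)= -7 / 47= -0.15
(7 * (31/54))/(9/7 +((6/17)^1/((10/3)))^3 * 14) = 932855875/302322618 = 3.09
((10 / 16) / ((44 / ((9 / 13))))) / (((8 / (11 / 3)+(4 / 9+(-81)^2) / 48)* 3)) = 405 / 17158726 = 0.00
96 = 96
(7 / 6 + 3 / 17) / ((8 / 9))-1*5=-949 / 272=-3.49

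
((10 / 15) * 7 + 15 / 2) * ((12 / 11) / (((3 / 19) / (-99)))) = -8322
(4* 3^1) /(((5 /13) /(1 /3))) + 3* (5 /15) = 57 /5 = 11.40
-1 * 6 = -6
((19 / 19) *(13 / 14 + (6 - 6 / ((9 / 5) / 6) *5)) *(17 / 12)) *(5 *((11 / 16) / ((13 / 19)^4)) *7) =-158770725905 / 10967424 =-14476.57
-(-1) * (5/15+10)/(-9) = -31/27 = -1.15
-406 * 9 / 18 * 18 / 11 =-3654 / 11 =-332.18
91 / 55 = 1.65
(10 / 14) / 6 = 0.12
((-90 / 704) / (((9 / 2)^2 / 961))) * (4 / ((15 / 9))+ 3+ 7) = -29791 / 396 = -75.23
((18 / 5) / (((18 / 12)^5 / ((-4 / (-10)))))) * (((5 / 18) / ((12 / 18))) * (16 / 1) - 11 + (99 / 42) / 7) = -3008 / 3969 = -0.76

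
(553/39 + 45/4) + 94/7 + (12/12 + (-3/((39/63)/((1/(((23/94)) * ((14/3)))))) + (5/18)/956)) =1282693351/36016344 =35.61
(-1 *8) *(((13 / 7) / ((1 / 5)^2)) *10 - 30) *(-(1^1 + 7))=194560 / 7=27794.29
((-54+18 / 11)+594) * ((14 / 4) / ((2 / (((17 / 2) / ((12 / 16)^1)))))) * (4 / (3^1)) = 157556 / 11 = 14323.27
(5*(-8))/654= -20/327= -0.06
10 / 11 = 0.91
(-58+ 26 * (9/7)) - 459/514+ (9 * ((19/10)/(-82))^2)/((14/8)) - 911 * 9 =-8224.46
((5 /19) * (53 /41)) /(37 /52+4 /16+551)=0.00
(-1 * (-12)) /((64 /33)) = 99 /16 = 6.19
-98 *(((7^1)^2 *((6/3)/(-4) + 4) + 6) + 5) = -17885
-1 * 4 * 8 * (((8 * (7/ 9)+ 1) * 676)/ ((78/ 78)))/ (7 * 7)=-1406080/ 441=-3188.39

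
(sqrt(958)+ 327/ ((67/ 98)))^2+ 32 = 64092 * sqrt(958)/ 67+ 1031390226/ 4489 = 259367.65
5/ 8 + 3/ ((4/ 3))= 23/ 8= 2.88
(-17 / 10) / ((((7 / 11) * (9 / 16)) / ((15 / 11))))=-136 / 21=-6.48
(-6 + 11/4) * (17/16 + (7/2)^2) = -2769/64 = -43.27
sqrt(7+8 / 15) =sqrt(1695) / 15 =2.74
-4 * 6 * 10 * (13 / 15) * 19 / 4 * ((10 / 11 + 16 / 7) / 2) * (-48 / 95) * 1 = 307008 / 385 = 797.42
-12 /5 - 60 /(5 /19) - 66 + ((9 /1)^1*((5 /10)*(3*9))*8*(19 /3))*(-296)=-9112362 /5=-1822472.40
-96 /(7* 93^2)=-32 /20181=-0.00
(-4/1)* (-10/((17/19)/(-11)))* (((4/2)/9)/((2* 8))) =-1045/153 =-6.83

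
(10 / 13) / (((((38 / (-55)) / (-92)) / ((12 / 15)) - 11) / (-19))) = 76912 / 57837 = 1.33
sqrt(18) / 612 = sqrt(2) / 204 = 0.01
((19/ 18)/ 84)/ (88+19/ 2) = 19/ 147420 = 0.00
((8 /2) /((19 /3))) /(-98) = -6 /931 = -0.01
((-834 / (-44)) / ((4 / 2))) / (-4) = -417 / 176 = -2.37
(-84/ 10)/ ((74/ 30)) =-126/ 37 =-3.41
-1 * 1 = -1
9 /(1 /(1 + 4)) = 45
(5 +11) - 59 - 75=-118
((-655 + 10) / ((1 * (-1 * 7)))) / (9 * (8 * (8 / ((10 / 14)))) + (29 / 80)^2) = 4128000 / 36132607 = 0.11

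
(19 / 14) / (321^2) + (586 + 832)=2045569951 / 1442574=1418.00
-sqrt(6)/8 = -0.31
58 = 58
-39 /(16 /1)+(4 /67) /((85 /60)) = -43653 /18224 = -2.40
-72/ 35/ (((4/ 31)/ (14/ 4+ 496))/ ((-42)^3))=2949983064/ 5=589996612.80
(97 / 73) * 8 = 776 / 73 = 10.63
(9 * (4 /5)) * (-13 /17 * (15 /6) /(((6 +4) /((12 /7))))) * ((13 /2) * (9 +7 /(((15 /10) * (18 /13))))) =-112892 /595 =-189.73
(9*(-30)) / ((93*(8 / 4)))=-45 / 31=-1.45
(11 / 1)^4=14641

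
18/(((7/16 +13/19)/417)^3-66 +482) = 36669198788222976/847465927589693933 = 0.04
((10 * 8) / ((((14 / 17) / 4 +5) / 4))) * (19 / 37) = 206720 / 6549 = 31.57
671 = 671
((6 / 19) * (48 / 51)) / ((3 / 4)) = 128 / 323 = 0.40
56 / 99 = 0.57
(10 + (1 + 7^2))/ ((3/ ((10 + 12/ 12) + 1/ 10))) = 222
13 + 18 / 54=40 / 3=13.33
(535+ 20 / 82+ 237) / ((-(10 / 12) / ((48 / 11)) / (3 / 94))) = -13677984 / 105985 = -129.06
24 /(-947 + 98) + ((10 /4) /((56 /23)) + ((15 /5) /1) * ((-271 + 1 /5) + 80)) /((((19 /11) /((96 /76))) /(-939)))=2805910668889 /7151410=392357.68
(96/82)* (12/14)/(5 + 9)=144/2009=0.07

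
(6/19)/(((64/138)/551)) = 6003/16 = 375.19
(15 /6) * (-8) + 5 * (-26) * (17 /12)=-1225 /6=-204.17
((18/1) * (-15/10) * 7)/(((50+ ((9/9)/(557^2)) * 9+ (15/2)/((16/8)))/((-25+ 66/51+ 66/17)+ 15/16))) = 66.41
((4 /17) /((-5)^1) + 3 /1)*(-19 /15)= -4769 /1275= -3.74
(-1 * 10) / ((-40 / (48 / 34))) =0.35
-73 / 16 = -4.56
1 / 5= 0.20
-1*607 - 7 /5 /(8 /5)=-4863 /8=-607.88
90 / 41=2.20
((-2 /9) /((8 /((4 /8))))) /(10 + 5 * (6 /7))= -7 /7200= -0.00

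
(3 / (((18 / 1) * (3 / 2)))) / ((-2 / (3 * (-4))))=2 / 3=0.67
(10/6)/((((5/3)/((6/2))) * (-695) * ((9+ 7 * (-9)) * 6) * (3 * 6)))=1/1351080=0.00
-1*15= -15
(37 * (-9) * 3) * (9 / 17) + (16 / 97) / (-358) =-156110869 / 295171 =-528.88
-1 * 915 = -915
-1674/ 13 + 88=-530/ 13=-40.77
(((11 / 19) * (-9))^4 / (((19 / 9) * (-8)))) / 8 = -5.46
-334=-334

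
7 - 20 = -13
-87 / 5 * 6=-522 / 5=-104.40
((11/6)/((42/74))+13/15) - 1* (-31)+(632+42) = 709.10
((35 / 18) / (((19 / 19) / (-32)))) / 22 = -280 / 99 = -2.83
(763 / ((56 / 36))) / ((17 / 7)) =6867 / 34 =201.97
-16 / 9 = -1.78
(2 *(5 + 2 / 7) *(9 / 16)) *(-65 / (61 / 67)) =-1450215 / 3416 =-424.54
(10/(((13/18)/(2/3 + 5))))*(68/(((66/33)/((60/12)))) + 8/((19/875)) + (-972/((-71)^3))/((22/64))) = 41081842122120/972444187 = 42245.96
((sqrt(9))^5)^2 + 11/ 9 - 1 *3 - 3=59044.22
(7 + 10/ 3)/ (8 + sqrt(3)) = 1.06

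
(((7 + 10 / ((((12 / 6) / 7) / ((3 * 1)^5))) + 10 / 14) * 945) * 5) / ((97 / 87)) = 3499364025 / 97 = 36075917.78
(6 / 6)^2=1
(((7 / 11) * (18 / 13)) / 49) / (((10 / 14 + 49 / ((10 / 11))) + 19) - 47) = 0.00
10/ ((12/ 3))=5/ 2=2.50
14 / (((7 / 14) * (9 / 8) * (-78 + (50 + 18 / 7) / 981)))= -85456 / 267629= -0.32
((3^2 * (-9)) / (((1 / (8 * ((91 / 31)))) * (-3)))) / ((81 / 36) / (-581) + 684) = 5075616 / 5475313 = 0.93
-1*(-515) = 515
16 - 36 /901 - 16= -36 /901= -0.04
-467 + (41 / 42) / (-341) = -6688415 / 14322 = -467.00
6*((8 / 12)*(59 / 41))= 236 / 41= 5.76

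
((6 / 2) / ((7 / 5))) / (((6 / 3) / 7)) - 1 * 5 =5 / 2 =2.50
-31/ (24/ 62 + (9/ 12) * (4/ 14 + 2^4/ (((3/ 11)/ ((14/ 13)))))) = -0.65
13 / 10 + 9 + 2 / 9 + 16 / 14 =7349 / 630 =11.67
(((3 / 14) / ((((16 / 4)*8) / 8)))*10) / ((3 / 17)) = 85 / 28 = 3.04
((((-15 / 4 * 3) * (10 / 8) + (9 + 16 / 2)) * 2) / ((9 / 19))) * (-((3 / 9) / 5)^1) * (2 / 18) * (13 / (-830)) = 11609 / 8067600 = 0.00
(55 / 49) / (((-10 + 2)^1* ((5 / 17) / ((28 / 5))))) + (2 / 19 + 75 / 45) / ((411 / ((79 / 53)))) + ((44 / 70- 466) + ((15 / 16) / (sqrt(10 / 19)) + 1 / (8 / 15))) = -162064135417 / 347656680 + 3* sqrt(190) / 32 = -464.87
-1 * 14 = -14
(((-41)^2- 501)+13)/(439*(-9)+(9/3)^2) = -1193/3942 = -0.30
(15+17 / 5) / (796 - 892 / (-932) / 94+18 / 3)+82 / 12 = 401449271 / 58552090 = 6.86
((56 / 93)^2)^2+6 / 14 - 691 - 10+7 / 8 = -2930541459007 / 4189091256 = -699.56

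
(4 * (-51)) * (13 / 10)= -1326 / 5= -265.20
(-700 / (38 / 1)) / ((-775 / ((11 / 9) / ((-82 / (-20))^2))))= 15400 / 8910981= 0.00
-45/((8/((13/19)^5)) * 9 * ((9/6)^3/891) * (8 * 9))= -20421115/59426376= -0.34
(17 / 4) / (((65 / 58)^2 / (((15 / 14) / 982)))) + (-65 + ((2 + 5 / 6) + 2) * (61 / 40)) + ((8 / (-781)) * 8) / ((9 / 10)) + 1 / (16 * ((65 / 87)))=-1882435177723 / 32662525896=-57.63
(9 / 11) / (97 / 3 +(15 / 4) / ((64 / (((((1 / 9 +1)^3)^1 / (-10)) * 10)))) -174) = -69984 / 12124475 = -0.01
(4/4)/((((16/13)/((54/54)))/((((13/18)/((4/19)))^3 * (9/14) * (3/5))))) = 12.65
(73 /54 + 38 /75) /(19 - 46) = -2509 /36450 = -0.07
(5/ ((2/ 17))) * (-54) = -2295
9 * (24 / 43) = 216 / 43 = 5.02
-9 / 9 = -1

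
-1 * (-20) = 20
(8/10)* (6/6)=4/5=0.80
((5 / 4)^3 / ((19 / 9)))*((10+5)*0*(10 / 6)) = 0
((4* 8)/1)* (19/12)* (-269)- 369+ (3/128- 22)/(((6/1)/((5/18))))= -193527025/13824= -13999.35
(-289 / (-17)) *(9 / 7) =153 / 7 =21.86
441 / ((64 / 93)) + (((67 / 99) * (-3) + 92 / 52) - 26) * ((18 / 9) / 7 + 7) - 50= 25593405 / 64064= 399.50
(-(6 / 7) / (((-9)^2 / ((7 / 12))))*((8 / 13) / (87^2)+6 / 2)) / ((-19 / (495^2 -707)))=36061214641 / 151432983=238.13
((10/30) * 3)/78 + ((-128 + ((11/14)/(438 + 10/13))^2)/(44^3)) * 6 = 40302520644053/10592726176800768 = 0.00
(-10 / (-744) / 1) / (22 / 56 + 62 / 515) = 18025 / 688293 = 0.03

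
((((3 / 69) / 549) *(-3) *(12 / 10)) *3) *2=-12 / 7015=-0.00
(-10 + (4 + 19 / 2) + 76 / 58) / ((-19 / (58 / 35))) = -279 / 665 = -0.42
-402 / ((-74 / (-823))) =-165423 / 37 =-4470.89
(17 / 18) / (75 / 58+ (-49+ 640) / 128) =31552 / 197451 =0.16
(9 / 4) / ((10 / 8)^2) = 36 / 25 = 1.44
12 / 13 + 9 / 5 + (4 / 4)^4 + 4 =502 / 65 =7.72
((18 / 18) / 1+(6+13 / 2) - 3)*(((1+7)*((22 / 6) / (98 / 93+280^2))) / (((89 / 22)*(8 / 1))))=11253 / 92703646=0.00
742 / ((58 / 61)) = 22631 / 29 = 780.38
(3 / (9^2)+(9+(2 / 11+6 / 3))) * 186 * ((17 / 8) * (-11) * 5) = -2194955 / 9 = -243883.89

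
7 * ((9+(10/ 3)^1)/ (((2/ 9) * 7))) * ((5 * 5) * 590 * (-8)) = -6549000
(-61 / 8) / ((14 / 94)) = -2867 / 56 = -51.20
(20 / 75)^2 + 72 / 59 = 17144 / 13275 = 1.29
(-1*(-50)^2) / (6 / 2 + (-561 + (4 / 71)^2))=6301250 / 1406431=4.48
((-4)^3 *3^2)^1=-576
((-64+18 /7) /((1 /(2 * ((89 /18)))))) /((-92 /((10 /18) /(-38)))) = -95675 /991116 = -0.10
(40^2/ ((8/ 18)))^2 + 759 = 12960759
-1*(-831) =831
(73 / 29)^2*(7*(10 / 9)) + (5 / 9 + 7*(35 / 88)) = 52.62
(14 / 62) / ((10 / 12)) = 42 / 155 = 0.27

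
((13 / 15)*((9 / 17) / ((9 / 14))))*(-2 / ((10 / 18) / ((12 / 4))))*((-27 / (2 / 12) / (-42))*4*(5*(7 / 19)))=-353808 / 1615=-219.08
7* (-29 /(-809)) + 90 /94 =45946 /38023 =1.21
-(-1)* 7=7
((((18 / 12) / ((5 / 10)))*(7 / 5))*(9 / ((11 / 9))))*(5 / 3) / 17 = 567 / 187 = 3.03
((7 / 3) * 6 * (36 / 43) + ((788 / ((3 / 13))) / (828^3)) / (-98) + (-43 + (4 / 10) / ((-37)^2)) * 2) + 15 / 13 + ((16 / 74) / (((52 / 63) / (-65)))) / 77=-128804597374714731473 / 1756128515709728160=-73.35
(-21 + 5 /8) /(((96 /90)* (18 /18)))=-2445 /128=-19.10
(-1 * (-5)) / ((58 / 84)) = 210 / 29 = 7.24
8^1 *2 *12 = 192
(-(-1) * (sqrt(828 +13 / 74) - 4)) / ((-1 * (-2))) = -2 +sqrt(4535090) / 148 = 12.39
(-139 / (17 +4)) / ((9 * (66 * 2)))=-139 / 24948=-0.01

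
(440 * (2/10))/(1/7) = 616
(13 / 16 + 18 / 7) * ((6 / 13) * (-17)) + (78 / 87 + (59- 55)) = -457165 / 21112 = -21.65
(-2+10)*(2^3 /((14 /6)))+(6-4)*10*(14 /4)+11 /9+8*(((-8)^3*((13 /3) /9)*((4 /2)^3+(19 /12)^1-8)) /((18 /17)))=-14545801 /5103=-2850.44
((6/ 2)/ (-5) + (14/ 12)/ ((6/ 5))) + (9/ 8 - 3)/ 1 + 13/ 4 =629/ 360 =1.75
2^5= 32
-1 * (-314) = 314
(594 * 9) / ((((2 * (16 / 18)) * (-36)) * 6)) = -891 / 64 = -13.92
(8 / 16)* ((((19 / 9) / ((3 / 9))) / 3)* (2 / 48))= 19 / 432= 0.04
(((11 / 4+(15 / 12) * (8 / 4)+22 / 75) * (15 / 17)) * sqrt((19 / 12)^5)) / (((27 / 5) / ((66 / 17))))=6603773 * sqrt(57) / 4494528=11.09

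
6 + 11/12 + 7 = 167/12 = 13.92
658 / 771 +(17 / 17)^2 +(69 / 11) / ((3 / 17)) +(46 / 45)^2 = 220078432 / 5724675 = 38.44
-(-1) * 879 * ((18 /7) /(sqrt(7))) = 15822 * sqrt(7) /49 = 854.31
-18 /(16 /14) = -63 /4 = -15.75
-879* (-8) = 7032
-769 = -769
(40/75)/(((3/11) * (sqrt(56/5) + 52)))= 52/1377- 2 * sqrt(70)/6885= 0.04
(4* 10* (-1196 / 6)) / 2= -3986.67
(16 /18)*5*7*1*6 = 560 /3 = 186.67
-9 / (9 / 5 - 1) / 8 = -45 / 32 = -1.41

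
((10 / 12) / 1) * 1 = 5 / 6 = 0.83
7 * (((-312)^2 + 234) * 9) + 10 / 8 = 24589661 / 4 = 6147415.25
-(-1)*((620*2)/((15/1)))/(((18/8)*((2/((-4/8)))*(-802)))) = 124/10827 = 0.01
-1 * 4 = -4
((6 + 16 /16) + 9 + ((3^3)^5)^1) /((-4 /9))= -129140307 /4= -32285076.75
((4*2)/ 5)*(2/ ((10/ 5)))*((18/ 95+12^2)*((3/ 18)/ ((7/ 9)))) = 164376/ 3325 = 49.44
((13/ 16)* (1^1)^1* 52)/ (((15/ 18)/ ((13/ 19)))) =6591/ 190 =34.69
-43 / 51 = -0.84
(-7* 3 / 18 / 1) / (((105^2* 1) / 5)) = -1 / 1890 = -0.00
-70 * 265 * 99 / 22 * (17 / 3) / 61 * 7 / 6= -1103725 / 122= -9046.93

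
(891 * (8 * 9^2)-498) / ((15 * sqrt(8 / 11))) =19229 * sqrt(22) / 2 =45096.00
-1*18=-18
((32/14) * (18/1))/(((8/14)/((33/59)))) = 40.27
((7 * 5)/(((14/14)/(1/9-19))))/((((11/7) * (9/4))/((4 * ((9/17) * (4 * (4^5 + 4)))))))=-1628185.86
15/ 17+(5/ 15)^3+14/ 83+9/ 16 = 1.65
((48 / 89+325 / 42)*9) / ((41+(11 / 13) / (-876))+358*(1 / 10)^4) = 1.82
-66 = -66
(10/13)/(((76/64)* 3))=160/741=0.22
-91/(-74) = 1.23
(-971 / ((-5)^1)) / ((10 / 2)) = 971 / 25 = 38.84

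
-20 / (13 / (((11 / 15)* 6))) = -88 / 13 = -6.77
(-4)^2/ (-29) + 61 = 1753/ 29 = 60.45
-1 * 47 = -47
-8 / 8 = -1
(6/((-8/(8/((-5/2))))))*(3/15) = 12/25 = 0.48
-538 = -538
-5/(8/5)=-3.12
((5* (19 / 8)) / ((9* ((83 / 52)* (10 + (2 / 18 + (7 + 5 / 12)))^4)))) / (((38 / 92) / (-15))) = -4185043200 / 13158171099443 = -0.00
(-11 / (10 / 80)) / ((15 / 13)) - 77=-2299 / 15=-153.27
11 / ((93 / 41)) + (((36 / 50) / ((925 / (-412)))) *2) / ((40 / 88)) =36973739 / 10753125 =3.44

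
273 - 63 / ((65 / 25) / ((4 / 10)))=3423 / 13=263.31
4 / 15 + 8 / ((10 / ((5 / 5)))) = 16 / 15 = 1.07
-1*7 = -7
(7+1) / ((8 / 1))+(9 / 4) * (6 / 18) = 7 / 4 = 1.75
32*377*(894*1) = 10785216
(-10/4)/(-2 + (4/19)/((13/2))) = 1235/972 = 1.27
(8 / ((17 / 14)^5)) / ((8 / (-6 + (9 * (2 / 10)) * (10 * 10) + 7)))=97346144 / 1419857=68.56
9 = 9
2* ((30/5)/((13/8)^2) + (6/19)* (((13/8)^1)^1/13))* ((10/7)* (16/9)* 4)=1055680/22477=46.97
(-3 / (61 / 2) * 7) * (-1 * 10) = 420 / 61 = 6.89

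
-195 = -195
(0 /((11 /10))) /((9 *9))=0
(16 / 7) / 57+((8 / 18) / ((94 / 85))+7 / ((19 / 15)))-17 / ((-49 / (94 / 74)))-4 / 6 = 83672198 / 14571081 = 5.74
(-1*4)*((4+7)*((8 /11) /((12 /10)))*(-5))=400 /3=133.33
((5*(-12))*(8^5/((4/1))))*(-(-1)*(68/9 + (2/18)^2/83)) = -8322580480/2241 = -3713779.78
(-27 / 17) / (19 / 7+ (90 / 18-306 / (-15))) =-315 / 5576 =-0.06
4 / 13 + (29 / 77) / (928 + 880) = 557241 / 1809808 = 0.31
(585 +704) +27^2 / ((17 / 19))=35764 / 17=2103.76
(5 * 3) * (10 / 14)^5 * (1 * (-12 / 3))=-187500 / 16807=-11.16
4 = 4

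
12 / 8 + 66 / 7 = 153 / 14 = 10.93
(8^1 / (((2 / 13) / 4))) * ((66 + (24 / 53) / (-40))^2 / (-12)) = -5300449596 / 70225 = -75478.10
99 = 99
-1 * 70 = -70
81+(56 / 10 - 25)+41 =513 / 5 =102.60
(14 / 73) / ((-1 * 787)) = -14 / 57451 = -0.00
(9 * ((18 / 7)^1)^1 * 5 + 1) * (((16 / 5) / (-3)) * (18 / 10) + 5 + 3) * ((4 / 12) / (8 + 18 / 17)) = 1055564 / 40425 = 26.11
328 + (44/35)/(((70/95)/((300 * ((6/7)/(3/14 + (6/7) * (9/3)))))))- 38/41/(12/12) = 12655290/26117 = 484.56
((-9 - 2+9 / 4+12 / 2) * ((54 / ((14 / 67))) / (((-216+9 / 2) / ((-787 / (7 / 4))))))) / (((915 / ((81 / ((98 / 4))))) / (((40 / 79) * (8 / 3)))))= -4009091328 / 543809693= -7.37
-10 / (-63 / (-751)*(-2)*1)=59.60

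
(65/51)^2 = 4225/2601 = 1.62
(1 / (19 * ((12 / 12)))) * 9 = 9 / 19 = 0.47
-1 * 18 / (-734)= 9 / 367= 0.02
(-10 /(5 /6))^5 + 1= -248831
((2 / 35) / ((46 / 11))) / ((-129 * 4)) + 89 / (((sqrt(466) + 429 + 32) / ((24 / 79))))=27255916579 / 463905937740- 712 * sqrt(466) / 5584115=0.06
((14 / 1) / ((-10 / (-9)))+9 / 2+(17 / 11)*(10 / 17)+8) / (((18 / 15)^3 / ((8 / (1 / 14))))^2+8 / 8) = 876181250 / 33695519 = 26.00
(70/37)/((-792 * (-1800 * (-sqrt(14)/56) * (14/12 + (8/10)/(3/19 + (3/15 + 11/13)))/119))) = -72863 * sqrt(14)/211208580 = -0.00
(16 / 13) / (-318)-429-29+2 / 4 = -1891321 / 4134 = -457.50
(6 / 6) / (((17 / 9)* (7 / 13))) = 117 / 119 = 0.98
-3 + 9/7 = -12/7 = -1.71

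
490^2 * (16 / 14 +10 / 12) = 474483.33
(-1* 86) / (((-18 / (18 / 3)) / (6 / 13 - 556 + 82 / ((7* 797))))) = -3464980592 / 217581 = -15925.01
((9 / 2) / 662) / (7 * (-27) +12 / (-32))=-6 / 167155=-0.00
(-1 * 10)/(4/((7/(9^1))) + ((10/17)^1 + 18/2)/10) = -1.64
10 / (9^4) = 10 / 6561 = 0.00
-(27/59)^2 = -0.21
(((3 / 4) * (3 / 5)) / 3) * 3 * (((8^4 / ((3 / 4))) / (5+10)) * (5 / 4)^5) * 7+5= 3505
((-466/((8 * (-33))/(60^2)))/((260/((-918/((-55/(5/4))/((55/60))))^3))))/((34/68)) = 341936.51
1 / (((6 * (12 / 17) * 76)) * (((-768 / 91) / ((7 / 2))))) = -10829 / 8404992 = -0.00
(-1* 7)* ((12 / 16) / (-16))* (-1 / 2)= -21 / 128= -0.16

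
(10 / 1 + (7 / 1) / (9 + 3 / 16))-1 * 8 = 58 / 21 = 2.76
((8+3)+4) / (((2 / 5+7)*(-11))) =-75 / 407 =-0.18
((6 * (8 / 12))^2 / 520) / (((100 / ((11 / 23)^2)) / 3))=363 / 1719250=0.00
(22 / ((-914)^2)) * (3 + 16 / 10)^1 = 0.00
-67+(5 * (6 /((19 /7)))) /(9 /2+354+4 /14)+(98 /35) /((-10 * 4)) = -639801959 /9543700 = -67.04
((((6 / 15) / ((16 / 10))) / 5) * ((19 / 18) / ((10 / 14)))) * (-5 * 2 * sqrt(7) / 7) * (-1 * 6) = 19 * sqrt(7) / 30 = 1.68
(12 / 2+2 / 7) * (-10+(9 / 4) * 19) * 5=1029.29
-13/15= -0.87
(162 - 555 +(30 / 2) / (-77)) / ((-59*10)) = 0.67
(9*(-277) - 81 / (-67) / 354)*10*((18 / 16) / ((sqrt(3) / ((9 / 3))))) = -886933395*sqrt(3) / 31624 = -48577.46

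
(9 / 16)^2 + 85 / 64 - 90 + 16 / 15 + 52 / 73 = -86.58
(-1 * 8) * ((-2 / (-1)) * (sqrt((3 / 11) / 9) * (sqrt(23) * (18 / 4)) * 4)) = -96 * sqrt(759) / 11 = -240.44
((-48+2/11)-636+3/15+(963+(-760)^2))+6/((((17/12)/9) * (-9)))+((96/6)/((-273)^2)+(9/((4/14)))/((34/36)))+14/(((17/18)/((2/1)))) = 40273397249303/69684615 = 577938.15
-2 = -2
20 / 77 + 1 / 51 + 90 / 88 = 20453 / 15708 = 1.30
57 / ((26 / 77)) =4389 / 26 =168.81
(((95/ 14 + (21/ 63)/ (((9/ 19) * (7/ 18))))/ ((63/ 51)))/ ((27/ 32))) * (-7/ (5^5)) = -98192/ 5315625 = -0.02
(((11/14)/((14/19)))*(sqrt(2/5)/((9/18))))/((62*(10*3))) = 209*sqrt(10)/911400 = 0.00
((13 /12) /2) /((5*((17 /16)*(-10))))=-13 /1275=-0.01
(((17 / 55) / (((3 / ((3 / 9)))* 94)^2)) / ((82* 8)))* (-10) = -17 / 2582303328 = -0.00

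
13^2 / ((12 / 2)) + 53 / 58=2530 / 87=29.08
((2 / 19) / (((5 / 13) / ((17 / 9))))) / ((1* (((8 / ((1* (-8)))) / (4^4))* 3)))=-113152 / 2565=-44.11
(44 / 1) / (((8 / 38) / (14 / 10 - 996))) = -1039357 / 5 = -207871.40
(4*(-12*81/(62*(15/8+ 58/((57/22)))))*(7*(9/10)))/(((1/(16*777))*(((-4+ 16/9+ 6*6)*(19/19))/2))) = -555532992/46345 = -11986.90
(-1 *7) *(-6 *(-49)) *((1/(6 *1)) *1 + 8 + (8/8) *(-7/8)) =-60025/4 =-15006.25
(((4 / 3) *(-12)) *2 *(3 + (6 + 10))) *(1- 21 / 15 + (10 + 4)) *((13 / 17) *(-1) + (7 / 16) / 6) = 85804 / 15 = 5720.27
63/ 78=21/ 26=0.81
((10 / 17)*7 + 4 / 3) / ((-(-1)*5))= 278 / 255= 1.09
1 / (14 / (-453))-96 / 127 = -58875 / 1778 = -33.11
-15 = -15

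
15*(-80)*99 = -118800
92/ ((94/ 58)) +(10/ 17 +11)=54615/ 799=68.35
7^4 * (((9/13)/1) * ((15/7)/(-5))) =-9261/13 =-712.38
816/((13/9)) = 7344/13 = 564.92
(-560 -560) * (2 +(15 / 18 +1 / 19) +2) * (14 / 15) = -5107.46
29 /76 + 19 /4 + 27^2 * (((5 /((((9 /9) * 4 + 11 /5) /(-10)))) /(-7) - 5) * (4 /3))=-30799245 /8246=-3735.05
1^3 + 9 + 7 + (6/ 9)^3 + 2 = 521/ 27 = 19.30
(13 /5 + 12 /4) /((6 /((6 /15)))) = 28 /75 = 0.37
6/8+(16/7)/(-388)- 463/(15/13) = -16317289/40740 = -400.52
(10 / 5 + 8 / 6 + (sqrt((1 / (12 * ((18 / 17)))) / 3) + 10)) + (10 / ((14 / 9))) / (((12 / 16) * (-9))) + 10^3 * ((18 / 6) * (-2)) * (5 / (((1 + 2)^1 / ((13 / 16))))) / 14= -23855 / 42 + sqrt(34) / 36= -567.81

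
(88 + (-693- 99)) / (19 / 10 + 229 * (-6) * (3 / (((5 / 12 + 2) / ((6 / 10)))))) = 204160 / 296233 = 0.69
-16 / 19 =-0.84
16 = 16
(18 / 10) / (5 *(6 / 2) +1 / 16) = 144 / 1205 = 0.12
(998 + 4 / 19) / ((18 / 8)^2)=101152 / 513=197.18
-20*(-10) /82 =100 /41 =2.44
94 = 94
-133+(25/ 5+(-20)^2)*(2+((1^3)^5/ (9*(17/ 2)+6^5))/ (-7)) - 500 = 432393/ 2443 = 176.99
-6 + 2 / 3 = -16 / 3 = -5.33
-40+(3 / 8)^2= -2551 / 64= -39.86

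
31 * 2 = 62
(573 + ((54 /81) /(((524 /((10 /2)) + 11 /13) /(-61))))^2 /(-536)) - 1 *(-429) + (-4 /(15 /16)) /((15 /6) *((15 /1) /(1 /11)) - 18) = 74932473611677817 /74783735628210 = 1001.99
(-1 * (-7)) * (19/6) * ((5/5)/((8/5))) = 665/48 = 13.85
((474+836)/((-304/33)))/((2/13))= -280995/304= -924.33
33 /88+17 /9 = 163 /72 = 2.26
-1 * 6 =-6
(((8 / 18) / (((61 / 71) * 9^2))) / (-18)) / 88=-71 / 17609724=-0.00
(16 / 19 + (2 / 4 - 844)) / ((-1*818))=32021 / 31084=1.03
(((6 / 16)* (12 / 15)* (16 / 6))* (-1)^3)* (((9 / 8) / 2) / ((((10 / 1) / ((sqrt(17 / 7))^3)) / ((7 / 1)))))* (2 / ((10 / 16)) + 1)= -459* sqrt(119) / 1000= -5.01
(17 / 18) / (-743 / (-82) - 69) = -697 / 44235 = -0.02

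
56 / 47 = 1.19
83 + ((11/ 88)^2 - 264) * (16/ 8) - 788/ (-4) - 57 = -9759/ 32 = -304.97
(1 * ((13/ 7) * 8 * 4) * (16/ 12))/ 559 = 128/ 903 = 0.14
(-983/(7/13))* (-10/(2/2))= 127790/7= 18255.71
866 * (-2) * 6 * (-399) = 4146408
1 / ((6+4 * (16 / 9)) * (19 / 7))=63 / 2242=0.03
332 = 332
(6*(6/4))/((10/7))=63/10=6.30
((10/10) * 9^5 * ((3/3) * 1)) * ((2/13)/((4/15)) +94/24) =13797783/52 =265341.98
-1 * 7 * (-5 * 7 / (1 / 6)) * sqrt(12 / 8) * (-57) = -41895 * sqrt(6) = -102621.37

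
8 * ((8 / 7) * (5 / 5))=64 / 7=9.14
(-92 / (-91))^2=8464 / 8281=1.02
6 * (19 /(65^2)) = 114 /4225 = 0.03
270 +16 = 286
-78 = -78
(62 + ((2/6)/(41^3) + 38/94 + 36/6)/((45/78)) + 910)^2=966487.02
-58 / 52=-29 / 26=-1.12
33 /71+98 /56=629 /284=2.21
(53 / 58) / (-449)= -53 / 26042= -0.00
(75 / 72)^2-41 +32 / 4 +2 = -17231 / 576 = -29.91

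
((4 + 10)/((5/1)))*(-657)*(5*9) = -82782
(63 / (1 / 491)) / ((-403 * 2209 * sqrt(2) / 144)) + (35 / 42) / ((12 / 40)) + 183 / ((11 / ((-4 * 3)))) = -200.40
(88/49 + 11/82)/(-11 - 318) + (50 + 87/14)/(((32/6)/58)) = 611.32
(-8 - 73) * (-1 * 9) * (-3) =-2187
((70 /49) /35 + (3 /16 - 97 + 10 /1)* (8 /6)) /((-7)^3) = 22679 /67228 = 0.34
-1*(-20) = 20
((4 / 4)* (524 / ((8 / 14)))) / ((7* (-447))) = -131 / 447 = -0.29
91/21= 13/3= 4.33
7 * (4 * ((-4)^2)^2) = 7168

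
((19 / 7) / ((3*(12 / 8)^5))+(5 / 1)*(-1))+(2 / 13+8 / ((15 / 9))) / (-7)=-1853693 / 331695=-5.59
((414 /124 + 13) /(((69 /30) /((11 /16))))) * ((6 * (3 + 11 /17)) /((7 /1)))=167145 /10948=15.27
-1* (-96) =96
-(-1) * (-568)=-568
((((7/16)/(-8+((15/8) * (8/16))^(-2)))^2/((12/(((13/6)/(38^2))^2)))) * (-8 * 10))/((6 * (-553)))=3696875/201060163199172608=0.00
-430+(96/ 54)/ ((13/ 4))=-50246/ 117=-429.45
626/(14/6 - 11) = -939/13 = -72.23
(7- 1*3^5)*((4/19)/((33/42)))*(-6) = 79296/209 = 379.41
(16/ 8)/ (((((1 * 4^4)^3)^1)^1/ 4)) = 1/ 2097152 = 0.00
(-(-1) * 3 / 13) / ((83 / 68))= 0.19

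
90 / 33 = 30 / 11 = 2.73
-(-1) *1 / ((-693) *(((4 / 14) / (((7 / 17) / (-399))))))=0.00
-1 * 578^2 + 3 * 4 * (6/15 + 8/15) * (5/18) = -3006728/9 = -334080.89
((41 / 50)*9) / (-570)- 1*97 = -921623 / 9500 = -97.01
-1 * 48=-48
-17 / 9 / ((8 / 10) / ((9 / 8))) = -85 / 32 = -2.66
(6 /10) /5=3 /25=0.12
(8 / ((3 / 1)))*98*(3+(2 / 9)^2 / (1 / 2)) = 196784 / 243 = 809.81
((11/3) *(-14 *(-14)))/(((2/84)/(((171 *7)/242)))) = 1642284/11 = 149298.55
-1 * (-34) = 34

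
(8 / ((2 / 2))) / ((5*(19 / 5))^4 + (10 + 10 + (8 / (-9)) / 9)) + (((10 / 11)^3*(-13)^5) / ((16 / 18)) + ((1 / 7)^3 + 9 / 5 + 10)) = -62502507729939049 / 199169369245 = -313815.86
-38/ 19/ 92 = -1/ 46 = -0.02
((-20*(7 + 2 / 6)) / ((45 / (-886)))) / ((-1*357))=-77968 / 9639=-8.09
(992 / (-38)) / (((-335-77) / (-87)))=-5.51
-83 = -83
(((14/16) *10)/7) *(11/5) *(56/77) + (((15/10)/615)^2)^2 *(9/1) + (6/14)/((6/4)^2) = 1299850060189/593409810000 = 2.19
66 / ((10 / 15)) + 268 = 367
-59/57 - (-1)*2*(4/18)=-101/171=-0.59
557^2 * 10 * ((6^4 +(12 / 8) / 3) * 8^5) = 131805291642880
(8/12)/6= 1/9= 0.11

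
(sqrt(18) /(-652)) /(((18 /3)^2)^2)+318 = 318-sqrt(2) /281664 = 318.00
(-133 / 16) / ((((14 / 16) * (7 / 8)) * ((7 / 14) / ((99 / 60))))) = -1254 / 35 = -35.83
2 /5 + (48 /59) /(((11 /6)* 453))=196478 /489995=0.40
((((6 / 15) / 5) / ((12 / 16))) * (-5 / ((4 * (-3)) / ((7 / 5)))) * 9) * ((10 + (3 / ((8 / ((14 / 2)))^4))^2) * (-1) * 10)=-1537587583 / 20971520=-73.32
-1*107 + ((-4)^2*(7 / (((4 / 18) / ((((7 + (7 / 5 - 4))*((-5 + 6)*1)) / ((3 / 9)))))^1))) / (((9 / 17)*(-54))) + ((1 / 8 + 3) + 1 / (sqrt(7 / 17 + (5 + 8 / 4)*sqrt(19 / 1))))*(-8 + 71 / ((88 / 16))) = -642253 / 1980 + 54*sqrt(119) / (77*sqrt(1 + 17*sqrt(19))) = -323.49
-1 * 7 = -7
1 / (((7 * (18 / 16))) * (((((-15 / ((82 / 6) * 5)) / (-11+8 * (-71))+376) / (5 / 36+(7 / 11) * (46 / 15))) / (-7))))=-65503814 / 13254921405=-0.00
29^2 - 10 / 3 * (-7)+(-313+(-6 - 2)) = 1630 / 3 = 543.33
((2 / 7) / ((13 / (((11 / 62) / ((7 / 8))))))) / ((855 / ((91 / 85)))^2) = 1144 / 163731324375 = 0.00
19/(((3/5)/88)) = 8360/3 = 2786.67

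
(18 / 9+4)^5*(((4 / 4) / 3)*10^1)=25920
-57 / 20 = -2.85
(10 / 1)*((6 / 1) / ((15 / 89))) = 356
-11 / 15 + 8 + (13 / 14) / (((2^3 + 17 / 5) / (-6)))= 13522 / 1995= 6.78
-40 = -40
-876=-876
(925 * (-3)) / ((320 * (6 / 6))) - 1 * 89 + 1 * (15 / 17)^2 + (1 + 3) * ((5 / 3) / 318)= -854665343 / 8822592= -96.87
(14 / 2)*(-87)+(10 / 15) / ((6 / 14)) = -5467 / 9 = -607.44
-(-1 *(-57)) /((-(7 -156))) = -57 /149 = -0.38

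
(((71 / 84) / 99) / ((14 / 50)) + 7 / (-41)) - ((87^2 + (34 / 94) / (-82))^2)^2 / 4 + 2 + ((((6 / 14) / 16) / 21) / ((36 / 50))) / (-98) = -258177543074514316218391757223821921 / 314648341048552652064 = -820527266135102.68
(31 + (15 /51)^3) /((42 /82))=60.57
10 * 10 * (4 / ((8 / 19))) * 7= 6650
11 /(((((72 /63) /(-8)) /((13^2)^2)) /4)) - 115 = -8796903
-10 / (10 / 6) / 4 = -3 / 2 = -1.50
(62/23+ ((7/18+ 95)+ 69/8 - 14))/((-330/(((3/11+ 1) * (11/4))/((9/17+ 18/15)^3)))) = -1714268525/9017695008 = -0.19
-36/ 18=-2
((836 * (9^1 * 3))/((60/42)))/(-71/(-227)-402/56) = -502136712/218195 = -2301.32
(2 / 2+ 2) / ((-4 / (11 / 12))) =-11 / 16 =-0.69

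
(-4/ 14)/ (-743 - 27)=1/ 2695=0.00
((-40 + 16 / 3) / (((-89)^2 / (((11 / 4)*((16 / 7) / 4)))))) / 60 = -286 / 2495115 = -0.00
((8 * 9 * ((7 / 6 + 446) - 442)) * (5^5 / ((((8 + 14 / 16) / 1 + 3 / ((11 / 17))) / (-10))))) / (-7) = 1023000000 / 8323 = 122912.41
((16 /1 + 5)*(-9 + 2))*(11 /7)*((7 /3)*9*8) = -38808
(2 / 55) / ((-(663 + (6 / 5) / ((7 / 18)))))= -14 / 256443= -0.00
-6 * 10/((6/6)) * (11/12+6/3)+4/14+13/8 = -9693/56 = -173.09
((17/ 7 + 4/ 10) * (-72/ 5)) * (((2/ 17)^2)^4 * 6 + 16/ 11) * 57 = -4122505853523072/ 1220757552175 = -3377.01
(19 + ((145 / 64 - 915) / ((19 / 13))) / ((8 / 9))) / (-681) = 6649723 / 6624768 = 1.00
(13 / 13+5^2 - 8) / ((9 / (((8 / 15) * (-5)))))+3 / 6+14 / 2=13 / 6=2.17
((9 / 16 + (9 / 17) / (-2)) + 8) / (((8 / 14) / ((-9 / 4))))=-32.67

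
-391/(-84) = 391/84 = 4.65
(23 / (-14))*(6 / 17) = -0.58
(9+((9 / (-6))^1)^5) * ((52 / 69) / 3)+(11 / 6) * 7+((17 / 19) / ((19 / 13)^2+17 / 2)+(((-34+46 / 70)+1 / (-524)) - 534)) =-3831410756615 / 6914979624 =-554.07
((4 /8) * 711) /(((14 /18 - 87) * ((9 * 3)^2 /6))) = -79 /2328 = -0.03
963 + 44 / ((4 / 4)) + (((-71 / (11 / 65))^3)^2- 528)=9661181302070193718344 / 1771561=5453484978541632.90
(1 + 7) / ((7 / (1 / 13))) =8 / 91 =0.09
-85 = -85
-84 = -84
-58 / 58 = -1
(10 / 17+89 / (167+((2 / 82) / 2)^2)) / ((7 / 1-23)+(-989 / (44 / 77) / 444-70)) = -12670281184 / 1015934325509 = -0.01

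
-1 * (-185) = 185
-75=-75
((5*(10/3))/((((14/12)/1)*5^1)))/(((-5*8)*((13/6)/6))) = -0.20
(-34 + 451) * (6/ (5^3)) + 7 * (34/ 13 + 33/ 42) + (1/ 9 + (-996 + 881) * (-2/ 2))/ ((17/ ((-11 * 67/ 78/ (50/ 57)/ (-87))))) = 1932113567/ 43260750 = 44.66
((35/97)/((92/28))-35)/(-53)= 0.66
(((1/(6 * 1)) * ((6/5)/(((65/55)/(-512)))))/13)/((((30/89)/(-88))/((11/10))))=121302016/63375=1914.04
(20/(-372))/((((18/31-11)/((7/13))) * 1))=35/12597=0.00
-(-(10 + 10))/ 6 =10/ 3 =3.33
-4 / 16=-1 / 4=-0.25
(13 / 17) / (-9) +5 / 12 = 203 / 612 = 0.33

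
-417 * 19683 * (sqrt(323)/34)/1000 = -8207811 * sqrt(323)/34000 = -4338.60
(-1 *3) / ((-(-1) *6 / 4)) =-2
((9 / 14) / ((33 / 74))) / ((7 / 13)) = 1443 / 539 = 2.68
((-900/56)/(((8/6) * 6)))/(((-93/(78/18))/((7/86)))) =325/42656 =0.01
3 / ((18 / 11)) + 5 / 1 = 41 / 6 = 6.83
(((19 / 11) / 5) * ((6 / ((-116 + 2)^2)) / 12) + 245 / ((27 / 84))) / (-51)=-57349601 / 3837240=-14.95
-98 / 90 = -49 / 45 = -1.09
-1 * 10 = -10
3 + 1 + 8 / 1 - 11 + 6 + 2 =9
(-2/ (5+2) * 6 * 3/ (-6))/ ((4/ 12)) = 18/ 7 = 2.57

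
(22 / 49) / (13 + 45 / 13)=143 / 5243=0.03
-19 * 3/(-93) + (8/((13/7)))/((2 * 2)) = 681/403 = 1.69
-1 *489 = -489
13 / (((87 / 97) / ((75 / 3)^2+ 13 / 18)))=14202643 / 1566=9069.38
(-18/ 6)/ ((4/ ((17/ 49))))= -51/ 196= -0.26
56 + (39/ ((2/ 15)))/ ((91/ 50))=1517/ 7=216.71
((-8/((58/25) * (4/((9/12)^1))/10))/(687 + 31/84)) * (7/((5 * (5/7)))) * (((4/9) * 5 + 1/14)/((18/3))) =-70805/10046586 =-0.01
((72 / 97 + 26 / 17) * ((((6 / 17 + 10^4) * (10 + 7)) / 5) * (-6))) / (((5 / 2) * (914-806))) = -636842476 / 371025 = -1716.44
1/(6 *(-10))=-1/60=-0.02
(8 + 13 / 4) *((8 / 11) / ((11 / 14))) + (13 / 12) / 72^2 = 78383653 / 7527168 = 10.41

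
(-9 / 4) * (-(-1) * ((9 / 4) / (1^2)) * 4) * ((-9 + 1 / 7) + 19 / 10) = 39447 / 280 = 140.88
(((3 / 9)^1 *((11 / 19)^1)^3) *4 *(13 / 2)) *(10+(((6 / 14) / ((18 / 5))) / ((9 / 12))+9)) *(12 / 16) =24.17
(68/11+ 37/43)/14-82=-539673/6622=-81.50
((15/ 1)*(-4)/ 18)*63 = -210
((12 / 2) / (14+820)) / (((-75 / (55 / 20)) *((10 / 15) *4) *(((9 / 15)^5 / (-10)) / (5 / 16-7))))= -735625 / 8646912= -0.09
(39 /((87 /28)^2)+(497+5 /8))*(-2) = -10125599 /10092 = -1003.33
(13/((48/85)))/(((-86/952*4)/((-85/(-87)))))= -11177075/179568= -62.24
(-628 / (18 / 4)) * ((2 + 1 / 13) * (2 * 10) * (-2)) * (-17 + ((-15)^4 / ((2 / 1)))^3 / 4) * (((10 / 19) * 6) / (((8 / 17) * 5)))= 15583183912288178505 / 247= 63089813410073597.19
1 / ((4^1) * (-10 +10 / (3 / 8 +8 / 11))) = -97 / 360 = -0.27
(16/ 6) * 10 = 80/ 3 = 26.67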